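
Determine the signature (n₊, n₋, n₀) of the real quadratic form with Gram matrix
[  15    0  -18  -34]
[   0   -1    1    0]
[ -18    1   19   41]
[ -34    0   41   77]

Answer: (1, 3, 0)

Derivation:
step 0: pivot 15 → sign +
step 1: pivot -1 → sign −
step 2: pivot -8/5 → sign −
step 3: pivot -1/24 → sign −
signature = (1, 3, 0)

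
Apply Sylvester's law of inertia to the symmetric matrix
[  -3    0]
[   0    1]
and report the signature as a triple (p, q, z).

Answer: (1, 1, 0)

Derivation:
step 0: pivot -3 → sign −
step 1: pivot 1 → sign +
signature = (1, 1, 0)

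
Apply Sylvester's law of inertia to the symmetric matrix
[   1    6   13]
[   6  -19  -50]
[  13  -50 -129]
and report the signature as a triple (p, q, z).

Answer: (1, 2, 0)

Derivation:
step 0: pivot 1 → sign +
step 1: pivot -55 → sign −
step 2: pivot -6/55 → sign −
signature = (1, 2, 0)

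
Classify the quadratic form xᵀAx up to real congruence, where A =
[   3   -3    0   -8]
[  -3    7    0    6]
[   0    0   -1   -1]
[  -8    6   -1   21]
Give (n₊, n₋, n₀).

Answer: (2, 2, 0)

Derivation:
step 0: pivot 3 → sign +
step 1: pivot 4 → sign +
step 2: pivot -1 → sign −
step 3: pivot -1/3 → sign −
signature = (2, 2, 0)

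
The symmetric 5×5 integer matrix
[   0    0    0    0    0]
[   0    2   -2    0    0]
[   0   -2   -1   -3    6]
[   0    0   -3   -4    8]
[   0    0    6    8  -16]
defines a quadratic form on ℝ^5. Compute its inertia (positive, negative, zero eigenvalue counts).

step 0: pivot 2 → sign +
step 1: pivot -3 → sign −
step 2: pivot -1 → sign −
step 3: row/col 3 already zero → sign 0
step 4: row/col 4 already zero → sign 0
signature = (1, 2, 2)

Answer: (1, 2, 2)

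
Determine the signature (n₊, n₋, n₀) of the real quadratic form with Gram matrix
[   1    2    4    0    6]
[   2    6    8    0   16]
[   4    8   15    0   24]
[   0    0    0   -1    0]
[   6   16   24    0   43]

Answer: (2, 3, 0)

Derivation:
step 0: pivot 1 → sign +
step 1: pivot 2 → sign +
step 2: pivot -1 → sign −
step 3: pivot -1 → sign −
step 4: pivot -1 → sign −
signature = (2, 3, 0)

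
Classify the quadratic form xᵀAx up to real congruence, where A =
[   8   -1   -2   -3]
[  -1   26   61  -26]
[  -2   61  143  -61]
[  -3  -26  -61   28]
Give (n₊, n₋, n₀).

step 0: pivot 8 → sign +
step 1: pivot 207/8 → sign +
step 2: pivot -3/23 → sign −
step 3: pivot 2/9 → sign +
signature = (3, 1, 0)

Answer: (3, 1, 0)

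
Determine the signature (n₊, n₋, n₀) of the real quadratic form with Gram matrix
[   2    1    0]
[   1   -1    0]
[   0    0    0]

Answer: (1, 1, 1)

Derivation:
step 0: pivot 2 → sign +
step 1: pivot -3/2 → sign −
step 2: row/col 2 already zero → sign 0
signature = (1, 1, 1)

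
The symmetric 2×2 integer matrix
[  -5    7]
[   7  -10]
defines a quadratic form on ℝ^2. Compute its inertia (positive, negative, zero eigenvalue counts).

step 0: pivot -5 → sign −
step 1: pivot -1/5 → sign −
signature = (0, 2, 0)

Answer: (0, 2, 0)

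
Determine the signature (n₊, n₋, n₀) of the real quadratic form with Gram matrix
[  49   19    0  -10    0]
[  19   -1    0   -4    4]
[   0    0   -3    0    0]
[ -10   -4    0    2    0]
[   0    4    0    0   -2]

Answer: (1, 3, 1)

Derivation:
step 0: pivot 49 → sign +
step 1: pivot -410/49 → sign −
step 2: pivot -3 → sign −
step 3: pivot -8/205 → sign −
step 4: row/col 4 already zero → sign 0
signature = (1, 3, 1)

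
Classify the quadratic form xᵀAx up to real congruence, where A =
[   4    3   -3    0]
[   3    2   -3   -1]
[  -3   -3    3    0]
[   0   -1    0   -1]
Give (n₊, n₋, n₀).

step 0: pivot 4 → sign +
step 1: pivot -1/4 → sign −
step 2: pivot 3 → sign +
step 3: row/col 3 already zero → sign 0
signature = (2, 1, 1)

Answer: (2, 1, 1)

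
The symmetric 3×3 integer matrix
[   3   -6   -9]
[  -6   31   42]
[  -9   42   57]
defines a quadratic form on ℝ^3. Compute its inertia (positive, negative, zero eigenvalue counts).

step 0: pivot 3 → sign +
step 1: pivot 19 → sign +
step 2: pivot -6/19 → sign −
signature = (2, 1, 0)

Answer: (2, 1, 0)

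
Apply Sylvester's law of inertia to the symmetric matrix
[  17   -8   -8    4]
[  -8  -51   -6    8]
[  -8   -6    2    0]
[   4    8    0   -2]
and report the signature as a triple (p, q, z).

Answer: (1, 3, 0)

Derivation:
step 0: pivot 17 → sign +
step 1: pivot -931/17 → sign −
step 2: pivot -22/931 → sign −
step 3: pivot -6/11 → sign −
signature = (1, 3, 0)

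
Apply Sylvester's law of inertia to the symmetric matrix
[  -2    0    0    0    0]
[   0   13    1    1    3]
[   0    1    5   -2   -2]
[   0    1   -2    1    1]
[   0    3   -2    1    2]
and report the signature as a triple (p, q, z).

step 0: pivot -2 → sign −
step 1: pivot 13 → sign +
step 2: pivot 64/13 → sign +
step 3: pivot 3/64 → sign +
step 4: pivot -1/3 → sign −
signature = (3, 2, 0)

Answer: (3, 2, 0)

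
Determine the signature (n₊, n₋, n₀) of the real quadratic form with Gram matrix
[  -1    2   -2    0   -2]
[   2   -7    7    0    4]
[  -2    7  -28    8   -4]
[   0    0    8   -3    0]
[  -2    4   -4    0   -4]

Answer: (1, 3, 1)

Derivation:
step 0: pivot -1 → sign −
step 1: pivot -3 → sign −
step 2: pivot -21 → sign −
step 3: pivot 1/21 → sign +
step 4: row/col 4 already zero → sign 0
signature = (1, 3, 1)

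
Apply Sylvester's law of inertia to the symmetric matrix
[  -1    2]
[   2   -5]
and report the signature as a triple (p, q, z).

Answer: (0, 2, 0)

Derivation:
step 0: pivot -1 → sign −
step 1: pivot -1 → sign −
signature = (0, 2, 0)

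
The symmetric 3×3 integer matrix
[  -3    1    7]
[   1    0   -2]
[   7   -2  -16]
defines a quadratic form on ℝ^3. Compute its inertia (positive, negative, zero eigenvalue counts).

step 0: pivot -3 → sign −
step 1: pivot 1/3 → sign +
step 2: row/col 2 already zero → sign 0
signature = (1, 1, 1)

Answer: (1, 1, 1)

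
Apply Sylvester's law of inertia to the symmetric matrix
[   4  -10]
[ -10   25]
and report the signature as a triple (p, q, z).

Answer: (1, 0, 1)

Derivation:
step 0: pivot 4 → sign +
step 1: row/col 1 already zero → sign 0
signature = (1, 0, 1)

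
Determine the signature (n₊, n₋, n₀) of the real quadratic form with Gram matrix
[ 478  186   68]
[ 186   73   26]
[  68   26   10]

step 0: pivot 478 → sign +
step 1: pivot 149/239 → sign +
step 2: pivot -2/149 → sign −
signature = (2, 1, 0)

Answer: (2, 1, 0)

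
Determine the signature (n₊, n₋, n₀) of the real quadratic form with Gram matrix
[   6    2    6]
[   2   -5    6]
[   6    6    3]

step 0: pivot 6 → sign +
step 1: pivot -17/3 → sign −
step 2: pivot -3/17 → sign −
signature = (1, 2, 0)

Answer: (1, 2, 0)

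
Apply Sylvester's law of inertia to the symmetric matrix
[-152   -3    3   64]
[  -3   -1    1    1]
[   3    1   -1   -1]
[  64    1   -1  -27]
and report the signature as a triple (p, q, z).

step 0: pivot -152 → sign −
step 1: pivot -143/152 → sign −
step 2: pivot 3/143 → sign +
step 3: row/col 3 already zero → sign 0
signature = (1, 2, 1)

Answer: (1, 2, 1)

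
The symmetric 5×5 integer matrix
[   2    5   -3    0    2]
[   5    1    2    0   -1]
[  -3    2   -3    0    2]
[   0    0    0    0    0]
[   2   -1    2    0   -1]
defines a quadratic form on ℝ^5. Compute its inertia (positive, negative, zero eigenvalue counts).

Answer: (3, 1, 1)

Derivation:
step 0: pivot 2 → sign +
step 1: pivot -23/2 → sign −
step 2: pivot 8/23 → sign +
step 3: pivot 1/8 → sign +
step 4: row/col 4 already zero → sign 0
signature = (3, 1, 1)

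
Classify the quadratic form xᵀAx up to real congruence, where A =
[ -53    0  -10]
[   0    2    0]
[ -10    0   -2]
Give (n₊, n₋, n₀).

step 0: pivot -53 → sign −
step 1: pivot 2 → sign +
step 2: pivot -6/53 → sign −
signature = (1, 2, 0)

Answer: (1, 2, 0)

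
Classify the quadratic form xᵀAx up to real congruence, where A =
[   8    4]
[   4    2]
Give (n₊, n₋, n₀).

Answer: (1, 0, 1)

Derivation:
step 0: pivot 8 → sign +
step 1: row/col 1 already zero → sign 0
signature = (1, 0, 1)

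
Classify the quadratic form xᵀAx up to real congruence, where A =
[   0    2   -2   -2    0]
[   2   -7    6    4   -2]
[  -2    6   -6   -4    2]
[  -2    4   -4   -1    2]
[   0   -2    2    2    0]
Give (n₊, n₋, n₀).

Answer: (2, 2, 1)

Derivation:
step 0: pivot -7 → sign −
step 1: pivot 4/7 → sign +
step 2: pivot -1 → sign −
step 3: pivot 1 → sign +
step 4: row/col 4 already zero → sign 0
signature = (2, 2, 1)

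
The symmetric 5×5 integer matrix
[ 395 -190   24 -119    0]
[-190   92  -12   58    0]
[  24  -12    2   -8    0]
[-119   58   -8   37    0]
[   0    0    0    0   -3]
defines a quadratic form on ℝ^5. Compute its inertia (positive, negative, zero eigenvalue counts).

step 0: pivot 395 → sign +
step 1: pivot 48/79 → sign +
step 2: pivot 1/5 → sign +
step 3: pivot -3 → sign −
step 4: row/col 4 already zero → sign 0
signature = (3, 1, 1)

Answer: (3, 1, 1)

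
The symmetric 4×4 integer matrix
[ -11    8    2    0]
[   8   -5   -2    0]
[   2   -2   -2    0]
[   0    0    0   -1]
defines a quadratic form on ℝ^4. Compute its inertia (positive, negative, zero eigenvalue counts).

Answer: (1, 3, 0)

Derivation:
step 0: pivot -11 → sign −
step 1: pivot 9/11 → sign +
step 2: pivot -2 → sign −
step 3: pivot -1 → sign −
signature = (1, 3, 0)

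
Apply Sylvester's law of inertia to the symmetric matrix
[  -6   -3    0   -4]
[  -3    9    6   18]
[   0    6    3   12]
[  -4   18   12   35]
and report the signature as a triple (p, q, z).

Answer: (2, 2, 0)

Derivation:
step 0: pivot -6 → sign −
step 1: pivot 21/2 → sign +
step 2: pivot -3/7 → sign −
step 3: pivot 1/3 → sign +
signature = (2, 2, 0)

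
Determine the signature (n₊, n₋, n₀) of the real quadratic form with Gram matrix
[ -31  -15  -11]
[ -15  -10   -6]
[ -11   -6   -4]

Answer: (1, 2, 0)

Derivation:
step 0: pivot -31 → sign −
step 1: pivot -85/31 → sign −
step 2: pivot 6/85 → sign +
signature = (1, 2, 0)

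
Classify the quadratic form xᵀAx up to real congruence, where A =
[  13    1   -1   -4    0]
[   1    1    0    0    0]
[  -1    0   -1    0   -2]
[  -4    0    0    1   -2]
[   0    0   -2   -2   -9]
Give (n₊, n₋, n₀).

step 0: pivot 13 → sign +
step 1: pivot 12/13 → sign +
step 2: pivot -13/12 → sign −
step 3: pivot -3/13 → sign −
step 4: pivot 3 → sign +
signature = (3, 2, 0)

Answer: (3, 2, 0)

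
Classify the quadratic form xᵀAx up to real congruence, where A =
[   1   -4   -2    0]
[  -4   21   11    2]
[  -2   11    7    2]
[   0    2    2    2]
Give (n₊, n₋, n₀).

step 0: pivot 1 → sign +
step 1: pivot 5 → sign +
step 2: pivot 6/5 → sign +
step 3: pivot 2/3 → sign +
signature = (4, 0, 0)

Answer: (4, 0, 0)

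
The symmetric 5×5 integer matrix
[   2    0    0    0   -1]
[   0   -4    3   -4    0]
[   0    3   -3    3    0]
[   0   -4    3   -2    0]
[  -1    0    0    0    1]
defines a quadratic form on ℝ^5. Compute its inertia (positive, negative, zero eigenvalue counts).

step 0: pivot 2 → sign +
step 1: pivot -4 → sign −
step 2: pivot -3/4 → sign −
step 3: pivot 2 → sign +
step 4: pivot 1/2 → sign +
signature = (3, 2, 0)

Answer: (3, 2, 0)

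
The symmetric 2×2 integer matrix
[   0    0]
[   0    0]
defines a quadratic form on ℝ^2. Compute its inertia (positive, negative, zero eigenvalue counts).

Answer: (0, 0, 2)

Derivation:
step 0: row/col 0 already zero → sign 0
step 1: row/col 1 already zero → sign 0
signature = (0, 0, 2)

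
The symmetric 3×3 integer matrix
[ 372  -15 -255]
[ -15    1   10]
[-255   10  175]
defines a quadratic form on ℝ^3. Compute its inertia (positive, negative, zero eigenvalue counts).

Answer: (2, 0, 1)

Derivation:
step 0: pivot 372 → sign +
step 1: pivot 49/124 → sign +
step 2: row/col 2 already zero → sign 0
signature = (2, 0, 1)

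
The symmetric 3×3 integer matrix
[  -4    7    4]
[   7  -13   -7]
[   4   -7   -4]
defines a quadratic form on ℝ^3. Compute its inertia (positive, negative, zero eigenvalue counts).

step 0: pivot -4 → sign −
step 1: pivot -3/4 → sign −
step 2: row/col 2 already zero → sign 0
signature = (0, 2, 1)

Answer: (0, 2, 1)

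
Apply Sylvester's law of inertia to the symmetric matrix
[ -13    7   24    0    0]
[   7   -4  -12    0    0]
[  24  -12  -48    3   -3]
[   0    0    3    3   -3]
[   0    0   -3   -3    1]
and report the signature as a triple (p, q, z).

Answer: (1, 4, 0)

Derivation:
step 0: pivot -13 → sign −
step 1: pivot -3/13 → sign −
step 2: pivot 3 → sign +
step 3: pivot -3 → sign −
step 4: pivot -2 → sign −
signature = (1, 4, 0)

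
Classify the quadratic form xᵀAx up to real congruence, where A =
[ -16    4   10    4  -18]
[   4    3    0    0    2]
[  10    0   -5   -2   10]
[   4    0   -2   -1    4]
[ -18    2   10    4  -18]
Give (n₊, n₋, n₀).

step 0: pivot -16 → sign −
step 1: pivot 4 → sign +
step 2: pivot -5/16 → sign −
step 3: pivot -1/5 → sign −
step 4: pivot 1 → sign +
signature = (2, 3, 0)

Answer: (2, 3, 0)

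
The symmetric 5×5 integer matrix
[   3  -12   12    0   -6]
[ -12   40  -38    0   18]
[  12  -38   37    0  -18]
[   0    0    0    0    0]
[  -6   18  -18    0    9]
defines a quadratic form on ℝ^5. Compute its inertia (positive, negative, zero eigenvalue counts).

step 0: pivot 3 → sign +
step 1: pivot -8 → sign −
step 2: pivot 3/2 → sign +
step 3: row/col 3 already zero → sign 0
step 4: row/col 4 already zero → sign 0
signature = (2, 1, 2)

Answer: (2, 1, 2)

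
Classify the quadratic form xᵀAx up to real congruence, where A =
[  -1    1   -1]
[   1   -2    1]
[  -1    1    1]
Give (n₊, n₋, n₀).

Answer: (1, 2, 0)

Derivation:
step 0: pivot -1 → sign −
step 1: pivot -1 → sign −
step 2: pivot 2 → sign +
signature = (1, 2, 0)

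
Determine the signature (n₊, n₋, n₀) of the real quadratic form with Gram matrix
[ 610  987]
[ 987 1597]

Answer: (2, 0, 0)

Derivation:
step 0: pivot 610 → sign +
step 1: pivot 1/610 → sign +
signature = (2, 0, 0)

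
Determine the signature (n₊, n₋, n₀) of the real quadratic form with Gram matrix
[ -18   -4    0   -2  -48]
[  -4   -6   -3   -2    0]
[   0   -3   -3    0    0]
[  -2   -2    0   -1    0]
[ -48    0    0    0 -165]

step 0: pivot -18 → sign −
step 1: pivot -46/9 → sign −
step 2: pivot -57/46 → sign −
step 3: pivot 7/19 → sign +
step 4: pivot -3/7 → sign −
signature = (1, 4, 0)

Answer: (1, 4, 0)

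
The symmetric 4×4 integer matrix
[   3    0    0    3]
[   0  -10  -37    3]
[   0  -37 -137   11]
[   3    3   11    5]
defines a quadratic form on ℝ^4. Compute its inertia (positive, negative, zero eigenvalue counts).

Answer: (2, 2, 0)

Derivation:
step 0: pivot 3 → sign +
step 1: pivot -10 → sign −
step 2: pivot -1/10 → sign −
step 3: pivot 3 → sign +
signature = (2, 2, 0)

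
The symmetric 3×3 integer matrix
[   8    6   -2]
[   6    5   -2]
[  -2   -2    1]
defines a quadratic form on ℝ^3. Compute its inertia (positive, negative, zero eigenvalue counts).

step 0: pivot 8 → sign +
step 1: pivot 1/2 → sign +
step 2: row/col 2 already zero → sign 0
signature = (2, 0, 1)

Answer: (2, 0, 1)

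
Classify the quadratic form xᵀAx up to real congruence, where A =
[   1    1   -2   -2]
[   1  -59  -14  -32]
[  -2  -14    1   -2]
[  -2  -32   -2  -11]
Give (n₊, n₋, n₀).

step 0: pivot 1 → sign +
step 1: pivot -60 → sign −
step 2: pivot -3/5 → sign −
step 3: row/col 3 already zero → sign 0
signature = (1, 2, 1)

Answer: (1, 2, 1)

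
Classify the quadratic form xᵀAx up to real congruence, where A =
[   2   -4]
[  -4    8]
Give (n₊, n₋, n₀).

step 0: pivot 2 → sign +
step 1: row/col 1 already zero → sign 0
signature = (1, 0, 1)

Answer: (1, 0, 1)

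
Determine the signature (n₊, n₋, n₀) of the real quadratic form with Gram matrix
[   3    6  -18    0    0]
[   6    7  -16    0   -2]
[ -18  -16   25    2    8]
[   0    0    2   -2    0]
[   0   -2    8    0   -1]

step 0: pivot 3 → sign +
step 1: pivot -5 → sign −
step 2: pivot -3 → sign −
step 3: pivot -2/3 → sign −
step 4: pivot -1/5 → sign −
signature = (1, 4, 0)

Answer: (1, 4, 0)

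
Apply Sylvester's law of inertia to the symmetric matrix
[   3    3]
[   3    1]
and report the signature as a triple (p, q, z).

step 0: pivot 3 → sign +
step 1: pivot -2 → sign −
signature = (1, 1, 0)

Answer: (1, 1, 0)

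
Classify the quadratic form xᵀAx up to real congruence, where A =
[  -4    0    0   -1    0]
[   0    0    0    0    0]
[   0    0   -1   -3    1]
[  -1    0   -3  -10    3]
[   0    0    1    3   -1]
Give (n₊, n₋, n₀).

Answer: (0, 3, 2)

Derivation:
step 0: pivot -4 → sign −
step 1: pivot -1 → sign −
step 2: pivot -3/4 → sign −
step 3: row/col 3 already zero → sign 0
step 4: row/col 4 already zero → sign 0
signature = (0, 3, 2)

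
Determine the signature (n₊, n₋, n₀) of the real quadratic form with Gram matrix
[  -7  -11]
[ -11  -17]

step 0: pivot -7 → sign −
step 1: pivot 2/7 → sign +
signature = (1, 1, 0)

Answer: (1, 1, 0)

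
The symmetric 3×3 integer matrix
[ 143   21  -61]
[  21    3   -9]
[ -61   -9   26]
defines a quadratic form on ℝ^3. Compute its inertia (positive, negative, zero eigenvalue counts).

step 0: pivot 143 → sign +
step 1: pivot -12/143 → sign −
step 2: row/col 2 already zero → sign 0
signature = (1, 1, 1)

Answer: (1, 1, 1)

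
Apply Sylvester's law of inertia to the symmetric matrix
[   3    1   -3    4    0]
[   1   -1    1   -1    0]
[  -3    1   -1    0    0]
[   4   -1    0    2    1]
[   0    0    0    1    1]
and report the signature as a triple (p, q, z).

Answer: (2, 2, 1)

Derivation:
step 0: pivot 3 → sign +
step 1: pivot -4/3 → sign −
step 2: pivot -1 → sign −
step 3: pivot 1 → sign +
step 4: row/col 4 already zero → sign 0
signature = (2, 2, 1)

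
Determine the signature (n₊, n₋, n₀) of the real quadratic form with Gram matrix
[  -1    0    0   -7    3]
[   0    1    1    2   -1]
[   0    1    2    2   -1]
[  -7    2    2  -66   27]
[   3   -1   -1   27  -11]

step 0: pivot -1 → sign −
step 1: pivot 1 → sign +
step 2: pivot 1 → sign +
step 3: pivot -21 → sign −
step 4: pivot 1/21 → sign +
signature = (3, 2, 0)

Answer: (3, 2, 0)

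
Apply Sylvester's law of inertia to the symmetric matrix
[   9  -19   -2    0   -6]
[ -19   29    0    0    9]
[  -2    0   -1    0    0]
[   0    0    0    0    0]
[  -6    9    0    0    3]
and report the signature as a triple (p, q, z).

step 0: pivot 9 → sign +
step 1: pivot -100/9 → sign −
step 2: pivot 4/25 → sign +
step 3: pivot 3/16 → sign +
step 4: row/col 4 already zero → sign 0
signature = (3, 1, 1)

Answer: (3, 1, 1)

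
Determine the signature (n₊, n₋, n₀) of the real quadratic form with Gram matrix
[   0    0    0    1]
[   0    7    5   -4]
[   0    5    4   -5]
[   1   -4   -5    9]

step 0: pivot 7 → sign +
step 1: pivot 3/7 → sign +
step 2: pivot -4 → sign −
step 3: pivot 1/4 → sign +
signature = (3, 1, 0)

Answer: (3, 1, 0)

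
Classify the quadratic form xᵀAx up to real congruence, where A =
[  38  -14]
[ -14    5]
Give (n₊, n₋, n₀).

Answer: (1, 1, 0)

Derivation:
step 0: pivot 38 → sign +
step 1: pivot -3/19 → sign −
signature = (1, 1, 0)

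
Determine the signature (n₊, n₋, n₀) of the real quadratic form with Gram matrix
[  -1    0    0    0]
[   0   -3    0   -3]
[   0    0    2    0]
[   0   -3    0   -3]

Answer: (1, 2, 1)

Derivation:
step 0: pivot -1 → sign −
step 1: pivot -3 → sign −
step 2: pivot 2 → sign +
step 3: row/col 3 already zero → sign 0
signature = (1, 2, 1)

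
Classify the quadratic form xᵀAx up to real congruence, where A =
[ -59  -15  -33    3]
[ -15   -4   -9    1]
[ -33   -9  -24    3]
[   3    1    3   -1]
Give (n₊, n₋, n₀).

Answer: (0, 4, 0)

Derivation:
step 0: pivot -59 → sign −
step 1: pivot -11/59 → sign −
step 2: pivot -39/11 → sign −
step 3: pivot -6/13 → sign −
signature = (0, 4, 0)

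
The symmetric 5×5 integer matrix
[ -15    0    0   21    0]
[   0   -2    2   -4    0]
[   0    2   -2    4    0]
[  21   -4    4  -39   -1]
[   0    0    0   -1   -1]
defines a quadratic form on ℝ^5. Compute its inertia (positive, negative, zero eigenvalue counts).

step 0: pivot -15 → sign −
step 1: pivot -2 → sign −
step 2: pivot -8/5 → sign −
step 3: pivot -3/8 → sign −
step 4: row/col 4 already zero → sign 0
signature = (0, 4, 1)

Answer: (0, 4, 1)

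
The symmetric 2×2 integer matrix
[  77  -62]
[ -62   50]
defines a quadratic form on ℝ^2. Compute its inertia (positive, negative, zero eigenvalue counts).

step 0: pivot 77 → sign +
step 1: pivot 6/77 → sign +
signature = (2, 0, 0)

Answer: (2, 0, 0)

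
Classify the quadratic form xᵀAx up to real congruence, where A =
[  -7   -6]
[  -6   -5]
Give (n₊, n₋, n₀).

Answer: (1, 1, 0)

Derivation:
step 0: pivot -7 → sign −
step 1: pivot 1/7 → sign +
signature = (1, 1, 0)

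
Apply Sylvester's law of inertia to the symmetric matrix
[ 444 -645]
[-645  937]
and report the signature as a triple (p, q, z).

Answer: (2, 0, 0)

Derivation:
step 0: pivot 444 → sign +
step 1: pivot 1/148 → sign +
signature = (2, 0, 0)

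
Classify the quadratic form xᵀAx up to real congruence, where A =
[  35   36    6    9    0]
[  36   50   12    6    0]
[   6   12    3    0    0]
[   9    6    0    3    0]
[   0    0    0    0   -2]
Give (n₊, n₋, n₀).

Answer: (2, 3, 0)

Derivation:
step 0: pivot 35 → sign +
step 1: pivot 454/35 → sign +
step 2: pivot -147/227 → sign −
step 3: pivot -6/49 → sign −
step 4: pivot -2 → sign −
signature = (2, 3, 0)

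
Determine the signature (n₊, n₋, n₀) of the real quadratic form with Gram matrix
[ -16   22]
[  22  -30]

step 0: pivot -16 → sign −
step 1: pivot 1/4 → sign +
signature = (1, 1, 0)

Answer: (1, 1, 0)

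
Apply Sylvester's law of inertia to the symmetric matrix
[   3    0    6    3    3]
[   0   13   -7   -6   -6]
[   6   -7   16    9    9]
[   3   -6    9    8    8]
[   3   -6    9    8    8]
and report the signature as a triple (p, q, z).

step 0: pivot 3 → sign +
step 1: pivot 13 → sign +
step 2: pivot 3/13 → sign +
step 3: pivot 2 → sign +
step 4: row/col 4 already zero → sign 0
signature = (4, 0, 1)

Answer: (4, 0, 1)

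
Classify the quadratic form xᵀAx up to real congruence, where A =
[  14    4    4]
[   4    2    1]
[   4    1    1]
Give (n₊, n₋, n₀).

Answer: (2, 1, 0)

Derivation:
step 0: pivot 14 → sign +
step 1: pivot 6/7 → sign +
step 2: pivot -1/6 → sign −
signature = (2, 1, 0)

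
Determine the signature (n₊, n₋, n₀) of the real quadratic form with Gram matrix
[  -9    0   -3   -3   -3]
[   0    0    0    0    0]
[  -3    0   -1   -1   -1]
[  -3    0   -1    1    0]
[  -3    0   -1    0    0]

step 0: pivot -9 → sign −
step 1: pivot 2 → sign +
step 2: pivot 1/2 → sign +
step 3: row/col 3 already zero → sign 0
step 4: row/col 4 already zero → sign 0
signature = (2, 1, 2)

Answer: (2, 1, 2)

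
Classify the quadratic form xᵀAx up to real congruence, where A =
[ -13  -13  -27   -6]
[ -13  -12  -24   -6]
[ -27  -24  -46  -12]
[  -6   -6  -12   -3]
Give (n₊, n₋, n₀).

step 0: pivot -13 → sign −
step 1: pivot 1 → sign +
step 2: pivot 14/13 → sign +
step 3: pivot -3/7 → sign −
signature = (2, 2, 0)

Answer: (2, 2, 0)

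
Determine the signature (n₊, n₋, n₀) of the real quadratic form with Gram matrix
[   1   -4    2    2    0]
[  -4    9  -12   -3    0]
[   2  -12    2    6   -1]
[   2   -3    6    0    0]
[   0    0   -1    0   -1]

Answer: (2, 3, 0)

Derivation:
step 0: pivot 1 → sign +
step 1: pivot -7 → sign −
step 2: pivot 2/7 → sign +
step 3: pivot -3 → sign −
step 4: pivot -3/2 → sign −
signature = (2, 3, 0)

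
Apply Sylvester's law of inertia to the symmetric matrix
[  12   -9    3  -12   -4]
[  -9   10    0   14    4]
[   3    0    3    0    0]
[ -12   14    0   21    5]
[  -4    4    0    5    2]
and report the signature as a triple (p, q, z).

step 0: pivot 12 → sign +
step 1: pivot 13/4 → sign +
step 2: pivot 9/13 → sign +
step 3: pivot 1 → sign +
step 4: pivot 1/9 → sign +
signature = (5, 0, 0)

Answer: (5, 0, 0)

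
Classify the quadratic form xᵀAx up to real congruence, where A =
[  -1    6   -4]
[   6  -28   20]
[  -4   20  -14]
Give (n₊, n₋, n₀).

step 0: pivot -1 → sign −
step 1: pivot 8 → sign +
step 2: row/col 2 already zero → sign 0
signature = (1, 1, 1)

Answer: (1, 1, 1)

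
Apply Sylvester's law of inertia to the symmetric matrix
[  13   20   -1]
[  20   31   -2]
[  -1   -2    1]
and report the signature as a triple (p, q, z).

step 0: pivot 13 → sign +
step 1: pivot 3/13 → sign +
step 2: row/col 2 already zero → sign 0
signature = (2, 0, 1)

Answer: (2, 0, 1)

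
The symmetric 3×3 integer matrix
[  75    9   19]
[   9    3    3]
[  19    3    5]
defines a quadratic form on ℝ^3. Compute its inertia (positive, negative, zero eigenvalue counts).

step 0: pivot 75 → sign +
step 1: pivot 48/25 → sign +
step 2: pivot -1/12 → sign −
signature = (2, 1, 0)

Answer: (2, 1, 0)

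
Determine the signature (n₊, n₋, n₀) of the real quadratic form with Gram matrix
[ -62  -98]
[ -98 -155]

Answer: (0, 2, 0)

Derivation:
step 0: pivot -62 → sign −
step 1: pivot -3/31 → sign −
signature = (0, 2, 0)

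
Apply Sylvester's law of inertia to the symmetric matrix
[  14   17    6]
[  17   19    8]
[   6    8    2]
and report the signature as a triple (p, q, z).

step 0: pivot 14 → sign +
step 1: pivot -23/14 → sign −
step 2: pivot -6/23 → sign −
signature = (1, 2, 0)

Answer: (1, 2, 0)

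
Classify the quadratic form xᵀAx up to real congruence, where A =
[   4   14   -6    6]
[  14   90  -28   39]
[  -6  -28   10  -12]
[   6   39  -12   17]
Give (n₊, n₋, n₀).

Answer: (3, 1, 0)

Derivation:
step 0: pivot 4 → sign +
step 1: pivot 41 → sign +
step 2: pivot -8/41 → sign −
step 3: pivot 1/8 → sign +
signature = (3, 1, 0)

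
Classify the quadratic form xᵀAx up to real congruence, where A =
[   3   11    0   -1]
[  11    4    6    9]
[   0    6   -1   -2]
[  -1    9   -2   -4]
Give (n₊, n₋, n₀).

step 0: pivot 3 → sign +
step 1: pivot -109/3 → sign −
step 2: pivot -1/109 → sign −
step 3: pivot 1 → sign +
signature = (2, 2, 0)

Answer: (2, 2, 0)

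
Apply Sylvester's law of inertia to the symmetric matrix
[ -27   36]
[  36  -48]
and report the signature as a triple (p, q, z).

step 0: pivot -27 → sign −
step 1: row/col 1 already zero → sign 0
signature = (0, 1, 1)

Answer: (0, 1, 1)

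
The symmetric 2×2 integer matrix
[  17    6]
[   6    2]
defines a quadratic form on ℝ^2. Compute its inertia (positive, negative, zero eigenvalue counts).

step 0: pivot 17 → sign +
step 1: pivot -2/17 → sign −
signature = (1, 1, 0)

Answer: (1, 1, 0)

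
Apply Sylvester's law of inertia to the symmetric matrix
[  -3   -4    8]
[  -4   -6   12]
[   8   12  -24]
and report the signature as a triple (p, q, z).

Answer: (0, 2, 1)

Derivation:
step 0: pivot -3 → sign −
step 1: pivot -2/3 → sign −
step 2: row/col 2 already zero → sign 0
signature = (0, 2, 1)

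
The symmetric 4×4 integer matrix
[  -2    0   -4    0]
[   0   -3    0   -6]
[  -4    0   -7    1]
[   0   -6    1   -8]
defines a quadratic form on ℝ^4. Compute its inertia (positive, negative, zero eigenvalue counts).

step 0: pivot -2 → sign −
step 1: pivot -3 → sign −
step 2: pivot 1 → sign +
step 3: pivot 3 → sign +
signature = (2, 2, 0)

Answer: (2, 2, 0)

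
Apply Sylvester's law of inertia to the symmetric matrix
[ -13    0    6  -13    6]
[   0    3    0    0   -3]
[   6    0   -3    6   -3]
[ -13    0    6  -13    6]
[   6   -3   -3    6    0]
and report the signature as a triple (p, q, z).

step 0: pivot -13 → sign −
step 1: pivot 3 → sign +
step 2: pivot -3/13 → sign −
step 3: row/col 3 already zero → sign 0
step 4: row/col 4 already zero → sign 0
signature = (1, 2, 2)

Answer: (1, 2, 2)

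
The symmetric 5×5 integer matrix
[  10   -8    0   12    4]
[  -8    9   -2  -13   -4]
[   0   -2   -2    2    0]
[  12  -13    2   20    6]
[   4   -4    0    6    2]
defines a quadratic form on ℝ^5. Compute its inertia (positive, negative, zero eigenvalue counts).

Answer: (4, 1, 0)

Derivation:
step 0: pivot 10 → sign +
step 1: pivot 13/5 → sign +
step 2: pivot -46/13 → sign −
step 3: pivot 29/23 → sign +
step 4: pivot 6/29 → sign +
signature = (4, 1, 0)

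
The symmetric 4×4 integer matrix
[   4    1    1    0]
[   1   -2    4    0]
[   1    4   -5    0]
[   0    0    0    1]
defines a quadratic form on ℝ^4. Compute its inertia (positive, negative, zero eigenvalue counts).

Answer: (3, 1, 0)

Derivation:
step 0: pivot 4 → sign +
step 1: pivot -9/4 → sign −
step 2: pivot 1 → sign +
step 3: pivot 1 → sign +
signature = (3, 1, 0)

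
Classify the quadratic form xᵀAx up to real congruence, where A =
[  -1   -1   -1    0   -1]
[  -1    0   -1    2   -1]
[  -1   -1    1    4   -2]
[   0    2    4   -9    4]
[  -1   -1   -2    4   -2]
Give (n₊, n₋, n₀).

step 0: pivot -1 → sign −
step 1: pivot 1 → sign +
step 2: pivot 2 → sign +
step 3: pivot -21 → sign −
step 4: pivot 3/14 → sign +
signature = (3, 2, 0)

Answer: (3, 2, 0)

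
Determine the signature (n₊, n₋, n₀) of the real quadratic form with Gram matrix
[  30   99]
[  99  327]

step 0: pivot 30 → sign +
step 1: pivot 3/10 → sign +
signature = (2, 0, 0)

Answer: (2, 0, 0)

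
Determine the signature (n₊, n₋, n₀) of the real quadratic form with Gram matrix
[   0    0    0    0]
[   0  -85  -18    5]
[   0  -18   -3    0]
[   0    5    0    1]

Answer: (1, 2, 1)

Derivation:
step 0: pivot -85 → sign −
step 1: pivot 69/85 → sign +
step 2: pivot -2/23 → sign −
step 3: row/col 3 already zero → sign 0
signature = (1, 2, 1)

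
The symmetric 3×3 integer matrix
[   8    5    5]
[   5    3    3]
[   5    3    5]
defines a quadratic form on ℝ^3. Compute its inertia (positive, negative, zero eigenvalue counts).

step 0: pivot 8 → sign +
step 1: pivot -1/8 → sign −
step 2: pivot 2 → sign +
signature = (2, 1, 0)

Answer: (2, 1, 0)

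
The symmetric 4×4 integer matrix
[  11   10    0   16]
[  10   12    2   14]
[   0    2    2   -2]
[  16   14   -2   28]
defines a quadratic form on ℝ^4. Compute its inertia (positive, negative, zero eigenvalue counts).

Answer: (4, 0, 0)

Derivation:
step 0: pivot 11 → sign +
step 1: pivot 32/11 → sign +
step 2: pivot 5/8 → sign +
step 3: pivot 2/5 → sign +
signature = (4, 0, 0)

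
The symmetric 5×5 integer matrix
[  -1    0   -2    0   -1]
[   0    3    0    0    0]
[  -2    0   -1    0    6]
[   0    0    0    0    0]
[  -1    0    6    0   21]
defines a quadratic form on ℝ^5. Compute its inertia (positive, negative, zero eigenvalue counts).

Answer: (3, 1, 1)

Derivation:
step 0: pivot -1 → sign −
step 1: pivot 3 → sign +
step 2: pivot 3 → sign +
step 3: pivot 2/3 → sign +
step 4: row/col 4 already zero → sign 0
signature = (3, 1, 1)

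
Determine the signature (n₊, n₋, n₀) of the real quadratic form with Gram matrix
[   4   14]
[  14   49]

Answer: (1, 0, 1)

Derivation:
step 0: pivot 4 → sign +
step 1: row/col 1 already zero → sign 0
signature = (1, 0, 1)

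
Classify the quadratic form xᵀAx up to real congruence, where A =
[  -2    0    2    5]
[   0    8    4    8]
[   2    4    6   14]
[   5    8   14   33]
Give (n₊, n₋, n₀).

Answer: (2, 1, 1)

Derivation:
step 0: pivot -2 → sign −
step 1: pivot 8 → sign +
step 2: pivot 6 → sign +
step 3: row/col 3 already zero → sign 0
signature = (2, 1, 1)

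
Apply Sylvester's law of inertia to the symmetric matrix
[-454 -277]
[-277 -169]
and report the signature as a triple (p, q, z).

step 0: pivot -454 → sign −
step 1: pivot 3/454 → sign +
signature = (1, 1, 0)

Answer: (1, 1, 0)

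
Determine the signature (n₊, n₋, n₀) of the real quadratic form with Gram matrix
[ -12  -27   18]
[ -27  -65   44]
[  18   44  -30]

Answer: (0, 3, 0)

Derivation:
step 0: pivot -12 → sign −
step 1: pivot -17/4 → sign −
step 2: pivot -2/17 → sign −
signature = (0, 3, 0)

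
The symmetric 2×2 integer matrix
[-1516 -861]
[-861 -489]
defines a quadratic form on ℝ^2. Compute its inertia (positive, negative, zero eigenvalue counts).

step 0: pivot -1516 → sign −
step 1: pivot -3/1516 → sign −
signature = (0, 2, 0)

Answer: (0, 2, 0)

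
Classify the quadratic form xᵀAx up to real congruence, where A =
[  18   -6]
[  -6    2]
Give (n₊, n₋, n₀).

Answer: (1, 0, 1)

Derivation:
step 0: pivot 18 → sign +
step 1: row/col 1 already zero → sign 0
signature = (1, 0, 1)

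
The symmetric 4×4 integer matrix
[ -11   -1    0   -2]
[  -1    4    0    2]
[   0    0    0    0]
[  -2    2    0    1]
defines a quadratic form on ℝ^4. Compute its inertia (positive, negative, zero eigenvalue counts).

step 0: pivot -11 → sign −
step 1: pivot 45/11 → sign +
step 2: pivot 1/5 → sign +
step 3: row/col 3 already zero → sign 0
signature = (2, 1, 1)

Answer: (2, 1, 1)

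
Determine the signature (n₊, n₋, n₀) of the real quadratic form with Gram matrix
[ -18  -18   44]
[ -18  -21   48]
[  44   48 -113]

step 0: pivot -18 → sign −
step 1: pivot -3 → sign −
step 2: pivot -1/9 → sign −
signature = (0, 3, 0)

Answer: (0, 3, 0)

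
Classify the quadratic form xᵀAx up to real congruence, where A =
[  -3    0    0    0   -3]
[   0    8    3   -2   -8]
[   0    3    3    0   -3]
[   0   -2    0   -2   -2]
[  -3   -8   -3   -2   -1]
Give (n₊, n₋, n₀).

Answer: (2, 3, 0)

Derivation:
step 0: pivot -3 → sign −
step 1: pivot 8 → sign +
step 2: pivot 15/8 → sign +
step 3: pivot -14/5 → sign −
step 4: pivot -2/7 → sign −
signature = (2, 3, 0)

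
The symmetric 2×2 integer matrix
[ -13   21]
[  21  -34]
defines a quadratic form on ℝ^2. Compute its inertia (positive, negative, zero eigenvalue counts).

step 0: pivot -13 → sign −
step 1: pivot -1/13 → sign −
signature = (0, 2, 0)

Answer: (0, 2, 0)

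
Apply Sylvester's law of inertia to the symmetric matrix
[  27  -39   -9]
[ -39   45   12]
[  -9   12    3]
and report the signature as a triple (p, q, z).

Answer: (2, 1, 0)

Derivation:
step 0: pivot 27 → sign +
step 1: pivot -34/3 → sign −
step 2: pivot 3/34 → sign +
signature = (2, 1, 0)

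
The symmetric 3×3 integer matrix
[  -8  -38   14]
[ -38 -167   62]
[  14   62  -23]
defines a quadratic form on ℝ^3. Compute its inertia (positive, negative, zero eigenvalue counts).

Answer: (1, 1, 1)

Derivation:
step 0: pivot -8 → sign −
step 1: pivot 27/2 → sign +
step 2: row/col 2 already zero → sign 0
signature = (1, 1, 1)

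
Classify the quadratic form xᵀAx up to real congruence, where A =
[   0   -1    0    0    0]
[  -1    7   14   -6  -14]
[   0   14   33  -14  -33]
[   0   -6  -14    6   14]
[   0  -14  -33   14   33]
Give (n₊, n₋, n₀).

step 0: pivot 7 → sign +
step 1: pivot -1/7 → sign −
step 2: pivot 33 → sign +
step 3: pivot 2/33 → sign +
step 4: row/col 4 already zero → sign 0
signature = (3, 1, 1)

Answer: (3, 1, 1)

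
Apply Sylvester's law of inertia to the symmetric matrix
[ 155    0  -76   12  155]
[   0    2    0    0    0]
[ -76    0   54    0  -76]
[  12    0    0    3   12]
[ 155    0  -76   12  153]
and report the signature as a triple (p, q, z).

step 0: pivot 155 → sign +
step 1: pivot 2 → sign +
step 2: pivot 2594/155 → sign +
step 3: pivot 3/1297 → sign +
step 4: pivot -2 → sign −
signature = (4, 1, 0)

Answer: (4, 1, 0)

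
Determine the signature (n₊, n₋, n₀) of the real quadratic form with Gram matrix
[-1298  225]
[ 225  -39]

Answer: (1, 1, 0)

Derivation:
step 0: pivot -1298 → sign −
step 1: pivot 3/1298 → sign +
signature = (1, 1, 0)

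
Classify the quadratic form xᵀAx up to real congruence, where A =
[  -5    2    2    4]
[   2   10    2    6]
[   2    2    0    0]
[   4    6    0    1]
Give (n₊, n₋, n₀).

Answer: (2, 2, 0)

Derivation:
step 0: pivot -5 → sign −
step 1: pivot 54/5 → sign +
step 2: pivot 2/27 → sign +
step 3: pivot -3 → sign −
signature = (2, 2, 0)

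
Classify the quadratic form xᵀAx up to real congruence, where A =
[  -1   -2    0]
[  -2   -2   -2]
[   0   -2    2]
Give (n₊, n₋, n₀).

Answer: (1, 1, 1)

Derivation:
step 0: pivot -1 → sign −
step 1: pivot 2 → sign +
step 2: row/col 2 already zero → sign 0
signature = (1, 1, 1)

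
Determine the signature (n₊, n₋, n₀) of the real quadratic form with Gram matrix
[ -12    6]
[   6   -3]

step 0: pivot -12 → sign −
step 1: row/col 1 already zero → sign 0
signature = (0, 1, 1)

Answer: (0, 1, 1)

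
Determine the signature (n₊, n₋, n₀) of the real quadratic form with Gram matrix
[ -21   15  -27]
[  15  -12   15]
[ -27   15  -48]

Answer: (1, 2, 0)

Derivation:
step 0: pivot -21 → sign −
step 1: pivot -9/7 → sign −
step 2: pivot 1 → sign +
signature = (1, 2, 0)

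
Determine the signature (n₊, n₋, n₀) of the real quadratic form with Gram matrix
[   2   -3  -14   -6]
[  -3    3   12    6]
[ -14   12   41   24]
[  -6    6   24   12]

Answer: (1, 2, 1)

Derivation:
step 0: pivot 2 → sign +
step 1: pivot -3/2 → sign −
step 2: pivot -3 → sign −
step 3: row/col 3 already zero → sign 0
signature = (1, 2, 1)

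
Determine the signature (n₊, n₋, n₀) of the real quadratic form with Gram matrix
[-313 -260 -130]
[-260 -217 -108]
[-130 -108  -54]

step 0: pivot -313 → sign −
step 1: pivot -321/313 → sign −
step 2: pivot -2/321 → sign −
signature = (0, 3, 0)

Answer: (0, 3, 0)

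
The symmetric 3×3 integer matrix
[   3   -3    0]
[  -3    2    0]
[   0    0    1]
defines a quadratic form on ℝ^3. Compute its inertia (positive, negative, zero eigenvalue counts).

step 0: pivot 3 → sign +
step 1: pivot -1 → sign −
step 2: pivot 1 → sign +
signature = (2, 1, 0)

Answer: (2, 1, 0)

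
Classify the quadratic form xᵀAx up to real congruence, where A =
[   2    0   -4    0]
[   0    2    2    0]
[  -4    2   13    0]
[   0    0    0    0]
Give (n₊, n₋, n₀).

Answer: (3, 0, 1)

Derivation:
step 0: pivot 2 → sign +
step 1: pivot 2 → sign +
step 2: pivot 3 → sign +
step 3: row/col 3 already zero → sign 0
signature = (3, 0, 1)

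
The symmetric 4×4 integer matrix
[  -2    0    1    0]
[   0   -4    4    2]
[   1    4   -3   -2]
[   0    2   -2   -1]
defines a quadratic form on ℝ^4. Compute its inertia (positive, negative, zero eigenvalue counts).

step 0: pivot -2 → sign −
step 1: pivot -4 → sign −
step 2: pivot 3/2 → sign +
step 3: row/col 3 already zero → sign 0
signature = (1, 2, 1)

Answer: (1, 2, 1)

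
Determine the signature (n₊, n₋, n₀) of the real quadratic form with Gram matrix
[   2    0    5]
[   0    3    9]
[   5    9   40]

step 0: pivot 2 → sign +
step 1: pivot 3 → sign +
step 2: pivot 1/2 → sign +
signature = (3, 0, 0)

Answer: (3, 0, 0)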